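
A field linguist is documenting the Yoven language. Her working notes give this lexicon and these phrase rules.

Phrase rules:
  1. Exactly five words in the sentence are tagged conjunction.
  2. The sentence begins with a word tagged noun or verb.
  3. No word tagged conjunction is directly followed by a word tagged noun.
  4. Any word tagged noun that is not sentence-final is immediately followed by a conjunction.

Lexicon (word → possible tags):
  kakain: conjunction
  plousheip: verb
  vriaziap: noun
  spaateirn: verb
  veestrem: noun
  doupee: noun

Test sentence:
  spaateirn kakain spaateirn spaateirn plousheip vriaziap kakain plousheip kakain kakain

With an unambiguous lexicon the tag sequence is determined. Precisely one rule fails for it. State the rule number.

1

Fixed tagging: verb conjunction verb verb verb noun conjunction verb conjunction conjunction.
Applying the rules: R1 violated, R2 holds, R3 holds, R4 holds.
Only rule 1 fails.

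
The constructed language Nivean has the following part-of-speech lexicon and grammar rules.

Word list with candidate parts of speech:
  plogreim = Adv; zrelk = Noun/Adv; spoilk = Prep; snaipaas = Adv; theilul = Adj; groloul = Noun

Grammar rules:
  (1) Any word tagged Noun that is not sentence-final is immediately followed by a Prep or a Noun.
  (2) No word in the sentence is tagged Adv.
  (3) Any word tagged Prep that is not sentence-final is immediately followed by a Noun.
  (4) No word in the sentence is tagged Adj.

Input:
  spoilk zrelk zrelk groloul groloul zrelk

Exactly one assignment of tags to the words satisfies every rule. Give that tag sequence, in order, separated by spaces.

Prep Noun Noun Noun Noun Noun

Candidates per position — 1:spoilk {Prep}; 2:zrelk {Noun,Adv}; 3:zrelk {Noun,Adv}; 4:groloul {Noun}; 5:groloul {Noun}; 6:zrelk {Noun,Adv}.
If word 2 were Adv, no tagging could satisfy rule 2; so word 2 is Noun.
If word 3 were Adv, no tagging could satisfy rule 1; so word 3 is Noun.
If word 6 were Adv, no tagging could satisfy rule 1; so word 6 is Noun.
So the tagging must be: Prep Noun Noun Noun Noun Noun.
Rule-by-rule: rule 1 satisfied; rule 2 satisfied; rule 3 satisfied; rule 4 satisfied.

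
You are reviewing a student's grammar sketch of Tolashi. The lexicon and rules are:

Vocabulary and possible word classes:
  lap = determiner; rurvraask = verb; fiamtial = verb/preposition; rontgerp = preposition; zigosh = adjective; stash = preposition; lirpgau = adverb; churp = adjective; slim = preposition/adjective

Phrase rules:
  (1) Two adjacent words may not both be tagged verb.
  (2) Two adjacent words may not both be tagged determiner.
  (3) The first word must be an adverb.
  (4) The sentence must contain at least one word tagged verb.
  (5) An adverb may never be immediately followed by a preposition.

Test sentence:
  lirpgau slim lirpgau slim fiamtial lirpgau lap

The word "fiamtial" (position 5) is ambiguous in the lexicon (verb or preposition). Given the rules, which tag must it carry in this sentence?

verb

Candidates per position — 1:lirpgau {adverb}; 2:slim {preposition,adjective}; 3:lirpgau {adverb}; 4:slim {preposition,adjective}; 5:fiamtial {verb,preposition}; 6:lirpgau {adverb}; 7:lap {determiner}.
Word 2 cannot be preposition — rule 5 would then fail for every completion. It is adjective.
Word 4 cannot be preposition — rule 5 would then fail for every completion. It is adjective.
Word 5 cannot be preposition — rule 4 would then fail for every completion. It is verb.
That leaves exactly one tagging: adverb adjective adverb adjective verb adverb determiner.
Rule-by-rule: rule 1 holds; rule 2 holds; rule 3 holds; rule 4 holds; rule 5 holds.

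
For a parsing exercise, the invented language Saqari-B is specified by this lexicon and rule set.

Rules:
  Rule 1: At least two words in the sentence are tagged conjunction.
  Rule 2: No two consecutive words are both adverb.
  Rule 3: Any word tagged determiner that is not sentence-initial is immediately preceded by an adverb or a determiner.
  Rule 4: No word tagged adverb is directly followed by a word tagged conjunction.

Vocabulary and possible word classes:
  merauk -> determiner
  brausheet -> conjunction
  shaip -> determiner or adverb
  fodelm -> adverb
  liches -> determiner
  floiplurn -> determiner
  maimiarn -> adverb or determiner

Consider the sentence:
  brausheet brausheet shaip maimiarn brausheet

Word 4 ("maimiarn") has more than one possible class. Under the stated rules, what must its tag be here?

determiner

Candidates per position — 1:brausheet {conjunction}; 2:brausheet {conjunction}; 3:shaip {determiner,adverb}; 4:maimiarn {adverb,determiner}; 5:brausheet {conjunction}.
If word 3 were determiner, no tagging could satisfy rule 3; so word 3 is adverb.
If word 4 were adverb, no tagging could satisfy rule 2; so word 4 is determiner.
That leaves exactly one tagging: conjunction conjunction adverb determiner conjunction.
Rule-by-rule: rule 1 satisfied; rule 2 satisfied; rule 3 satisfied; rule 4 satisfied.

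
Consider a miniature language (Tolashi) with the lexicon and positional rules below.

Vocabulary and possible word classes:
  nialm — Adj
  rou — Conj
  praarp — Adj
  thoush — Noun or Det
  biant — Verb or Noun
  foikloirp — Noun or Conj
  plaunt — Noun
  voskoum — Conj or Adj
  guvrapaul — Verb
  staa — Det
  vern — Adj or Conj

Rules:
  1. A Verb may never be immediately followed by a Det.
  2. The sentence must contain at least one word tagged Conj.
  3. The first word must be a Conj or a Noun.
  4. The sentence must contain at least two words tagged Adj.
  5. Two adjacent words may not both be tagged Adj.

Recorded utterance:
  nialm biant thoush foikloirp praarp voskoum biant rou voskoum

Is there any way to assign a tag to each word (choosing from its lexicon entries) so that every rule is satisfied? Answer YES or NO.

NO

Candidates per position — 1:nialm {Adj}; 2:biant {Verb,Noun}; 3:thoush {Noun,Det}; 4:foikloirp {Noun,Conj}; 5:praarp {Adj}; 6:voskoum {Conj,Adj}; 7:biant {Verb,Noun}; 8:rou {Conj}; 9:voskoum {Conj,Adj}.
Rule 3 cannot be satisfied by any choice of tags from the lexicon.
So there is no consistent tagging.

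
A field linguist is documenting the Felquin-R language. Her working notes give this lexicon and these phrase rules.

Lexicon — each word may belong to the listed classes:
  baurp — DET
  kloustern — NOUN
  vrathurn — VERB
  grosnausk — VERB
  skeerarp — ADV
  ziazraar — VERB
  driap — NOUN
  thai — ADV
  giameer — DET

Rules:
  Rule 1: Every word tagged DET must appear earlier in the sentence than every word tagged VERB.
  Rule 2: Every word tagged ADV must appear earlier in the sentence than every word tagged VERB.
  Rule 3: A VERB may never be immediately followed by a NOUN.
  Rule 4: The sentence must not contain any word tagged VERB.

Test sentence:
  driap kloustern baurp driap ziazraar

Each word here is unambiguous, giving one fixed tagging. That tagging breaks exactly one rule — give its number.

Fixed tagging: NOUN NOUN DET NOUN VERB.
Rule check: R1 holds, R2 holds, R3 holds, R4 violated.
Only rule 4 fails.

4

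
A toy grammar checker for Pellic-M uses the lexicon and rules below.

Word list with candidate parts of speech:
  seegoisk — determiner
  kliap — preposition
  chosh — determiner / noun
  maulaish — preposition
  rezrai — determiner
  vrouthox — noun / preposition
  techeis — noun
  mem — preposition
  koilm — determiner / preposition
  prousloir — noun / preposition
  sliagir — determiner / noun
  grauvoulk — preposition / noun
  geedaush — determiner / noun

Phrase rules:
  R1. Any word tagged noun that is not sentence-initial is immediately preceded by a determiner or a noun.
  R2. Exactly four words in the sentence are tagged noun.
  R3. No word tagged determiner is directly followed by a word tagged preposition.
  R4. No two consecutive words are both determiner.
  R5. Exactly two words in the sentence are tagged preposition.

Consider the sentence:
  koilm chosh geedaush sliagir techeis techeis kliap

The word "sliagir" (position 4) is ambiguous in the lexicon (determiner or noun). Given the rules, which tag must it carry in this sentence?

noun

Candidates per position — 1:koilm {determiner,preposition}; 2:chosh {determiner,noun}; 3:geedaush {determiner,noun}; 4:sliagir {determiner,noun}; 5:techeis {noun}; 6:techeis {noun}; 7:kliap {preposition}.
Position 1: determiner is ruled out by rule 5; that leaves preposition.
Position 2: noun is ruled out by rule 1; that leaves determiner.
Position 3: determiner is ruled out by rule 2; that leaves noun.
Position 4: determiner is ruled out by rule 2; that leaves noun.
That leaves exactly one tagging: preposition determiner noun noun noun noun preposition.
Checking: rule 1 satisfied; rule 2 satisfied; rule 3 satisfied; rule 4 satisfied; rule 5 satisfied.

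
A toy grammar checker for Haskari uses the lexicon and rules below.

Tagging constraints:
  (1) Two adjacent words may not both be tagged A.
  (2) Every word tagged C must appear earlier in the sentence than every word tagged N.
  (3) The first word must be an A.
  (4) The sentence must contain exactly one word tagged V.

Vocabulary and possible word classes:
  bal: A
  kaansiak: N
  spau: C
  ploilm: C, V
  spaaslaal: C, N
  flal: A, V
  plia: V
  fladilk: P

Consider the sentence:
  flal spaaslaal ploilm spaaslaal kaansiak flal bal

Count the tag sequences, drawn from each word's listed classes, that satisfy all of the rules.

2

Candidates per position — 1:flal {A,V}; 2:spaaslaal {C,N}; 3:ploilm {C,V}; 4:spaaslaal {C,N}; 5:kaansiak {N}; 6:flal {A,V}; 7:bal {A}.
There are 32 candidate sequences in total.
The sequences that satisfy every rule: A C C C N V A; A C C N N V A.
Count = 2.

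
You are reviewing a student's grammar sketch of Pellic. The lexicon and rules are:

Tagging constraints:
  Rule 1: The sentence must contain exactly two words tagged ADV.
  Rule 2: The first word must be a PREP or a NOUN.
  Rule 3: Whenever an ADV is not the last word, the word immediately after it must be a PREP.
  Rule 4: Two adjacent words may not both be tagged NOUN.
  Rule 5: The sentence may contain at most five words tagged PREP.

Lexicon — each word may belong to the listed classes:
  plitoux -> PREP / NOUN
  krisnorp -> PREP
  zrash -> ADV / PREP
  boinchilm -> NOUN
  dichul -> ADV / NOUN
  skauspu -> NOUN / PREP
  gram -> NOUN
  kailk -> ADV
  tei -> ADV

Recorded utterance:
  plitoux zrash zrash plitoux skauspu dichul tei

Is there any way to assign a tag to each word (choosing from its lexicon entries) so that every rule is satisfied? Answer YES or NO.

Candidates per position — 1:plitoux {PREP,NOUN}; 2:zrash {ADV,PREP}; 3:zrash {ADV,PREP}; 4:plitoux {PREP,NOUN}; 5:skauspu {NOUN,PREP}; 6:dichul {ADV,NOUN}; 7:tei {ADV}.
One satisfying assignment: NOUN ADV PREP NOUN PREP NOUN ADV.
Rule-by-rule: rule 1 ok; rule 2 ok; rule 3 ok; rule 4 ok; rule 5 ok.

YES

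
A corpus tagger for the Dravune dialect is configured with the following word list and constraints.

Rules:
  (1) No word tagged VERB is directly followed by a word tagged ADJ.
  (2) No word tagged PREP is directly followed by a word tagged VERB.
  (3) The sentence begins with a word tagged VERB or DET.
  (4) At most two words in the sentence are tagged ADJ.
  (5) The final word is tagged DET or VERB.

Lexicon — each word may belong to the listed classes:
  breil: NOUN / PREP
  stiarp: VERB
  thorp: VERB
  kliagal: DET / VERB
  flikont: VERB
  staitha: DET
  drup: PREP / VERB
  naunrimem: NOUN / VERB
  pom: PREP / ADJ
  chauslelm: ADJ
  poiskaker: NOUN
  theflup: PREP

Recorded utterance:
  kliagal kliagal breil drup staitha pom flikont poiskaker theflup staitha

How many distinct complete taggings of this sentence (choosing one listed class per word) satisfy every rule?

Candidates per position — 1:kliagal {DET,VERB}; 2:kliagal {DET,VERB}; 3:breil {NOUN,PREP}; 4:drup {PREP,VERB}; 5:staitha {DET}; 6:pom {PREP,ADJ}; 7:flikont {VERB}; 8:poiskaker {NOUN}; 9:theflup {PREP}; 10:staitha {DET}.
There are 32 candidate sequences in total.
Checking each against the rules leaves 12 sequences.
Count = 12.

12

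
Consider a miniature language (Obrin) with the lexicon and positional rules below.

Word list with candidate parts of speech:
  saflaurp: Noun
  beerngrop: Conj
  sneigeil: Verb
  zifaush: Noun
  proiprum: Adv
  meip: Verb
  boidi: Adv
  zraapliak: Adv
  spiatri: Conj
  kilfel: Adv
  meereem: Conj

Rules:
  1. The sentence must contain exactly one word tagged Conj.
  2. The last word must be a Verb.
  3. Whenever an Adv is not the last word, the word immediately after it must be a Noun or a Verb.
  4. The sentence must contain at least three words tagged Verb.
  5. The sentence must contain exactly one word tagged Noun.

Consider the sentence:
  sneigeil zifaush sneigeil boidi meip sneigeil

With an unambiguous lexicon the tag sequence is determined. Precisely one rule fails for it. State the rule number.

Fixed tagging: Verb Noun Verb Adv Verb Verb.
Rule check: R1 violated, R2 holds, R3 holds, R4 holds, R5 holds.
Only rule 1 fails.

1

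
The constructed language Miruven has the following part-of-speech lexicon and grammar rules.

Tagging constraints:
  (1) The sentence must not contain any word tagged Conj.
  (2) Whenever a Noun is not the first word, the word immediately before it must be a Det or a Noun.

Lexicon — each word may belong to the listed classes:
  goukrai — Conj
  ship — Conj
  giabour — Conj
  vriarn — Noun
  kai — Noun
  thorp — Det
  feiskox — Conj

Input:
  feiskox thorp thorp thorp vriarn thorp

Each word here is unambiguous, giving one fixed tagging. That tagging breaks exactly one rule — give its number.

1

Fixed tagging: Conj Det Det Det Noun Det.
Checking each rule: R1 fail, R2 pass.
Only rule 1 fails.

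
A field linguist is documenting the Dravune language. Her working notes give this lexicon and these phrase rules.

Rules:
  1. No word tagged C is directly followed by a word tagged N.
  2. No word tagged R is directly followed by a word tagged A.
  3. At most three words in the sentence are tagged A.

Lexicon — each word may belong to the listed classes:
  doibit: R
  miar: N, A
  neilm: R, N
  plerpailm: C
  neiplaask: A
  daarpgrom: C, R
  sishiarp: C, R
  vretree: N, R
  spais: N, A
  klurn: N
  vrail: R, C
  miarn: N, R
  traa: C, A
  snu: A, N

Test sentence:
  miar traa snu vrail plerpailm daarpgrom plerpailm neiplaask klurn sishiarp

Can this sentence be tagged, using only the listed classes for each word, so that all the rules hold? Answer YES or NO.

Candidates per position — 1:miar {N,A}; 2:traa {C,A}; 3:snu {A,N}; 4:vrail {R,C}; 5:plerpailm {C}; 6:daarpgrom {C,R}; 7:plerpailm {C}; 8:neiplaask {A}; 9:klurn {N}; 10:sishiarp {C,R}.
One satisfying assignment: N C A C C R C A N R.
Verifying each rule — rule 1 holds; rule 2 holds; rule 3 holds.

YES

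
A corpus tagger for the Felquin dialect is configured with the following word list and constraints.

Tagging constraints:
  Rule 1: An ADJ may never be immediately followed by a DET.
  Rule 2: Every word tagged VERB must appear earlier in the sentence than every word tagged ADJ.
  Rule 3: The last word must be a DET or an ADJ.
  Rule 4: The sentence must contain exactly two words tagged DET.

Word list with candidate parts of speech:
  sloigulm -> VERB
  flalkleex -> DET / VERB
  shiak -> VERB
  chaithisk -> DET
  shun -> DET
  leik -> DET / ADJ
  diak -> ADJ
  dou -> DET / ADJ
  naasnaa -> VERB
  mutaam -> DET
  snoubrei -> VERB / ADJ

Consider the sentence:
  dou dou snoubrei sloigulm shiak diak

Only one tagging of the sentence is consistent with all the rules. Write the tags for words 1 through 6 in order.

DET DET VERB VERB VERB ADJ

Candidates per position — 1:dou {DET,ADJ}; 2:dou {DET,ADJ}; 3:snoubrei {VERB,ADJ}; 4:sloigulm {VERB}; 5:shiak {VERB}; 6:diak {ADJ}.
At position 1, choosing ADJ makes rule 2 impossible to satisfy; hence DET.
At position 2, choosing ADJ makes rule 2 impossible to satisfy; hence DET.
At position 3, choosing ADJ makes rule 2 impossible to satisfy; hence VERB.
That leaves exactly one tagging: DET DET VERB VERB VERB ADJ.
Checking: rule 1 holds; rule 2 holds; rule 3 holds; rule 4 holds.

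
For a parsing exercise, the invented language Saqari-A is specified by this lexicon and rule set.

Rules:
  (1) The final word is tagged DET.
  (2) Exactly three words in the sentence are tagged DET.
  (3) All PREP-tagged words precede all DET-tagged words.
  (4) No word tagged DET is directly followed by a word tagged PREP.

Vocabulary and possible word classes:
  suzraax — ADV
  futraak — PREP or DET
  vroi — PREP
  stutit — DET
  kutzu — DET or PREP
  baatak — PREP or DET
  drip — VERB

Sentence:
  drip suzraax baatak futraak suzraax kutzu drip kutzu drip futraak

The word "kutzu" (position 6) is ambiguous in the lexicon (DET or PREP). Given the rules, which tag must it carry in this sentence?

Candidates per position — 1:drip {VERB}; 2:suzraax {ADV}; 3:baatak {PREP,DET}; 4:futraak {PREP,DET}; 5:suzraax {ADV}; 6:kutzu {DET,PREP}; 7:drip {VERB}; 8:kutzu {DET,PREP}; 9:drip {VERB}; 10:futraak {PREP,DET}.
Word 10 cannot be PREP — rule 1 would then fail for every completion. It is DET.
Position 6: the remaining choice is settled jointly with positions 3, 4, 8 — only DET at position 6 is part of a tagging that satisfies every rule.
That leaves exactly one tagging: VERB ADV PREP PREP ADV DET VERB DET VERB DET.
Check: rule 1 satisfied; rule 2 satisfied; rule 3 satisfied; rule 4 satisfied.

DET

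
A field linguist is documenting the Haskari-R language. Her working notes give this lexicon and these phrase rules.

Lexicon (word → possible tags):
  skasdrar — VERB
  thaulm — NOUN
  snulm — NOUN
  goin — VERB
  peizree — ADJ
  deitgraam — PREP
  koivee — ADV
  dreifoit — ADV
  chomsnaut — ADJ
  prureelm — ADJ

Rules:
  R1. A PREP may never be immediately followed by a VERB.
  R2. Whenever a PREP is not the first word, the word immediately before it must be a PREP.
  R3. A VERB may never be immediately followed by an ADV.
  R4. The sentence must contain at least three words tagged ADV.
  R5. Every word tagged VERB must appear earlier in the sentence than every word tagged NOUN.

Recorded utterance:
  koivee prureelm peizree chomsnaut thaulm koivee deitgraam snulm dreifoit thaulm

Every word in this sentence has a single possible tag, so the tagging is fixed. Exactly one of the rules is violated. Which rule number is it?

Fixed tagging: ADV ADJ ADJ ADJ NOUN ADV PREP NOUN ADV NOUN.
Checking each rule: R1 ✓, R2 ✗, R3 ✓, R4 ✓, R5 ✓.
Only rule 2 fails.

2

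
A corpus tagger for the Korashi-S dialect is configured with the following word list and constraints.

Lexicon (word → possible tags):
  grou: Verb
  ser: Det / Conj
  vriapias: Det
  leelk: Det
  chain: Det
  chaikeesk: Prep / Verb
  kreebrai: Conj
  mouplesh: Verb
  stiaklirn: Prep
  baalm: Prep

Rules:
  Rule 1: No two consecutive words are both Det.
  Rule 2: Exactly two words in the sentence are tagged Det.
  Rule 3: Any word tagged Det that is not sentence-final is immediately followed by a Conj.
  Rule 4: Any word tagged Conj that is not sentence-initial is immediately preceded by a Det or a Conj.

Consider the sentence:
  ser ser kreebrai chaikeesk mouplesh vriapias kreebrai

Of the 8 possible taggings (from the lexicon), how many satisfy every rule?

Candidates per position — 1:ser {Det,Conj}; 2:ser {Det,Conj}; 3:kreebrai {Conj}; 4:chaikeesk {Prep,Verb}; 5:mouplesh {Verb}; 6:vriapias {Det}; 7:kreebrai {Conj}.
There are 8 candidate sequences in total.
The sequences that satisfy every rule: Det Conj Conj Prep Verb Det Conj; Det Conj Conj Verb Verb Det Conj; Conj Det Conj Prep Verb Det Conj; Conj Det Conj Verb Verb Det Conj.
Count = 4.

4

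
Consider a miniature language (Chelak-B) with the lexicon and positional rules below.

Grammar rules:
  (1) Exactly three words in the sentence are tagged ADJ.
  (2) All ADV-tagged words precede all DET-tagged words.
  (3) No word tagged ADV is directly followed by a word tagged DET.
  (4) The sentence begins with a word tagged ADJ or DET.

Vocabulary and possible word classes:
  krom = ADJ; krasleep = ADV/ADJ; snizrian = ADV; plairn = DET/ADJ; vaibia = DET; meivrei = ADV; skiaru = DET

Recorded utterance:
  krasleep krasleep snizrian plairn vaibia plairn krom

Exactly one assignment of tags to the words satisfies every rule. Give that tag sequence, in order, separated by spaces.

ADJ ADV ADV ADJ DET DET ADJ

Candidates per position — 1:krasleep {ADV,ADJ}; 2:krasleep {ADV,ADJ}; 3:snizrian {ADV}; 4:plairn {DET,ADJ}; 5:vaibia {DET}; 6:plairn {DET,ADJ}; 7:krom {ADJ}.
Position 1: tagging it ADV would leave rule 4 unsatisfiable, so it must be ADJ.
Position 4: tagging it DET would leave rule 3 unsatisfiable, so it must be ADJ.
Position 6: tagging it ADJ would leave rule 1 unsatisfiable, so it must be DET.
Position 2: tagging it ADJ would leave rule 1 unsatisfiable, so it must be ADV.
So the tagging must be: ADJ ADV ADV ADJ DET DET ADJ.
Verifying each rule — rule 1 satisfied; rule 2 satisfied; rule 3 satisfied; rule 4 satisfied.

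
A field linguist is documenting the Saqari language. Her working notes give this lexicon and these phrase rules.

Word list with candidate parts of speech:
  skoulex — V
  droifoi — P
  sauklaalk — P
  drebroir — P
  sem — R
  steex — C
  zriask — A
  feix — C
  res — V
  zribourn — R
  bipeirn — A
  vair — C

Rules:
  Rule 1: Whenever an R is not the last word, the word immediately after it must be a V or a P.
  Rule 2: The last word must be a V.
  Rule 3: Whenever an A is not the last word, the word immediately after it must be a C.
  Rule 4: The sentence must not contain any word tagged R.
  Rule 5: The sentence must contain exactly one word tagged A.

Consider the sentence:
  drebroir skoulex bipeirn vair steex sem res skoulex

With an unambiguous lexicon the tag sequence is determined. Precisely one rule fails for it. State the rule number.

4

Fixed tagging: P V A C C R V V.
Rule check: R1 ✓, R2 ✓, R3 ✓, R4 ✗, R5 ✓.
Only rule 4 fails.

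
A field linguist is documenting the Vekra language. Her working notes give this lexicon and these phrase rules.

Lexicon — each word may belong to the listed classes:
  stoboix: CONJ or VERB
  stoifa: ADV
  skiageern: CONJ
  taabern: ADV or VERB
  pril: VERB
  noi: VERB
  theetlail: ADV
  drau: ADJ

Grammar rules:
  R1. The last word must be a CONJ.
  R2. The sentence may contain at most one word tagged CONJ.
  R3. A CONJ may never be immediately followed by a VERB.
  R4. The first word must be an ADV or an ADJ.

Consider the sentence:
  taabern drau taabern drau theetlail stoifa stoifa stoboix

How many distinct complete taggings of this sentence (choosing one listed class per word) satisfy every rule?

2

Candidates per position — 1:taabern {ADV,VERB}; 2:drau {ADJ}; 3:taabern {ADV,VERB}; 4:drau {ADJ}; 5:theetlail {ADV}; 6:stoifa {ADV}; 7:stoifa {ADV}; 8:stoboix {CONJ,VERB}.
There are 8 candidate sequences in total.
The sequences that satisfy every rule: ADV ADJ ADV ADJ ADV ADV ADV CONJ; ADV ADJ VERB ADJ ADV ADV ADV CONJ.
Count = 2.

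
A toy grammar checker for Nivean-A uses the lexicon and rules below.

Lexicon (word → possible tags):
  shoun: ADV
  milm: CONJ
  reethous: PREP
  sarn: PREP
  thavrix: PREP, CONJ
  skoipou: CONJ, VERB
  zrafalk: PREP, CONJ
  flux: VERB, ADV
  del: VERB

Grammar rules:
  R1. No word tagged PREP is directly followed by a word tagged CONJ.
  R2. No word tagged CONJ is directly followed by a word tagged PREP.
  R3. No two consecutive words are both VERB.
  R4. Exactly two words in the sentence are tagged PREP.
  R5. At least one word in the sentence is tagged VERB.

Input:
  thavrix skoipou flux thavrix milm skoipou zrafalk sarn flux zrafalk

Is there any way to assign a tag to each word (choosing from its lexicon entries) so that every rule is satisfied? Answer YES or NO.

YES

Candidates per position — 1:thavrix {PREP,CONJ}; 2:skoipou {CONJ,VERB}; 3:flux {VERB,ADV}; 4:thavrix {PREP,CONJ}; 5:milm {CONJ}; 6:skoipou {CONJ,VERB}; 7:zrafalk {PREP,CONJ}; 8:sarn {PREP}; 9:flux {VERB,ADV}; 10:zrafalk {PREP,CONJ}.
One satisfying assignment: CONJ CONJ VERB CONJ CONJ VERB PREP PREP VERB CONJ.
Check: rule 1 satisfied; rule 2 satisfied; rule 3 satisfied; rule 4 satisfied; rule 5 satisfied.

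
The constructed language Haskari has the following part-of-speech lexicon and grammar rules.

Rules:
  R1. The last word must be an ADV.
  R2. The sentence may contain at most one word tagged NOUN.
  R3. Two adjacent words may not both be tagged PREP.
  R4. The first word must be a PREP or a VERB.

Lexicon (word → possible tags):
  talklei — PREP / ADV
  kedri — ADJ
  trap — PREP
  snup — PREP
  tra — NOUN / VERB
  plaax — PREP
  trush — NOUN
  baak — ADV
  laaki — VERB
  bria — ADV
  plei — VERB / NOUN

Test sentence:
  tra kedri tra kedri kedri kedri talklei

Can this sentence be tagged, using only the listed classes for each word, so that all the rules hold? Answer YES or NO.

Candidates per position — 1:tra {NOUN,VERB}; 2:kedri {ADJ}; 3:tra {NOUN,VERB}; 4:kedri {ADJ}; 5:kedri {ADJ}; 6:kedri {ADJ}; 7:talklei {PREP,ADV}.
One satisfying assignment: VERB ADJ VERB ADJ ADJ ADJ ADV.
Check: rule 1 holds; rule 2 holds; rule 3 holds; rule 4 holds.

YES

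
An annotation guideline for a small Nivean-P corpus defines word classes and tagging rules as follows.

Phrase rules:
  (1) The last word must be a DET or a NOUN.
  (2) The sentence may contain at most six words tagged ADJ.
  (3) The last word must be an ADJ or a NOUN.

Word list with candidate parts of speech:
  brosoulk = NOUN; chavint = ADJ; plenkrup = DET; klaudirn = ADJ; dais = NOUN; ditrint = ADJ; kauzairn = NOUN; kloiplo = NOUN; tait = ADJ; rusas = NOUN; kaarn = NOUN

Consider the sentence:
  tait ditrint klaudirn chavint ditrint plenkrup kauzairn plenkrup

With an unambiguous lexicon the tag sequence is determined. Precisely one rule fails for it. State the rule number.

Fixed tagging: ADJ ADJ ADJ ADJ ADJ DET NOUN DET.
Checking each rule: R1 pass, R2 pass, R3 fail.
Only rule 3 fails.

3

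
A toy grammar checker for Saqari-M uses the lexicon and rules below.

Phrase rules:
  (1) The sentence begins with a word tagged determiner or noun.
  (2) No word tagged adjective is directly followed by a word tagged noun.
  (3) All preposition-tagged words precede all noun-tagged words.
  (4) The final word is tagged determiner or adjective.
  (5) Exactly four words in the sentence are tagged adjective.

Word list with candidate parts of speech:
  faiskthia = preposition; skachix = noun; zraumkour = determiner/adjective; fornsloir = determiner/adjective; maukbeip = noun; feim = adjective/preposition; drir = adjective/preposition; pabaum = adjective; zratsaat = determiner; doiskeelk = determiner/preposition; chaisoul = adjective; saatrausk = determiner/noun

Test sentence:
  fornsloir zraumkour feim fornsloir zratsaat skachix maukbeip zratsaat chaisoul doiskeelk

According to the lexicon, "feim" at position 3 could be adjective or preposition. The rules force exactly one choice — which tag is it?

adjective

Candidates per position — 1:fornsloir {determiner,adjective}; 2:zraumkour {determiner,adjective}; 3:feim {adjective,preposition}; 4:fornsloir {determiner,adjective}; 5:zratsaat {determiner}; 6:skachix {noun}; 7:maukbeip {noun}; 8:zratsaat {determiner}; 9:chaisoul {adjective}; 10:doiskeelk {determiner,preposition}.
Word 1 cannot be adjective — rule 1 would then fail for every completion. It is determiner.
Word 2 cannot be determiner — rule 5 would then fail for every completion. It is adjective.
Word 3 cannot be preposition — rule 5 would then fail for every completion. It is adjective.
Word 4 cannot be determiner — rule 5 would then fail for every completion. It is adjective.
Word 10 cannot be preposition — rule 3 would then fail for every completion. It is determiner.
That leaves exactly one tagging: determiner adjective adjective adjective determiner noun noun determiner adjective determiner.
Checking: rule 1 holds; rule 2 holds; rule 3 holds; rule 4 holds; rule 5 holds.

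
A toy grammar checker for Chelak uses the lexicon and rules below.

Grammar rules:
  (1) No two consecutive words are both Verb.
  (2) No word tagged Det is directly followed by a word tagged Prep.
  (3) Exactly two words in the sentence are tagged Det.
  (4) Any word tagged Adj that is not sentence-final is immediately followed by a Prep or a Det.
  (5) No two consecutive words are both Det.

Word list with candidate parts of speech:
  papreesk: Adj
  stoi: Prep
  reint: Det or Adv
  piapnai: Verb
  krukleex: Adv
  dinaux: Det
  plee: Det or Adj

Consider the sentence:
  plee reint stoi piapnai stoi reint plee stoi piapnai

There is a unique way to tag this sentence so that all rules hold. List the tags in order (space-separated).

Candidates per position — 1:plee {Det,Adj}; 2:reint {Det,Adv}; 3:stoi {Prep}; 4:piapnai {Verb}; 5:stoi {Prep}; 6:reint {Det,Adv}; 7:plee {Det,Adj}; 8:stoi {Prep}; 9:piapnai {Verb}.
At position 2, choosing Det makes rule 2 impossible to satisfy; hence Adv.
At position 7, choosing Det makes rule 2 impossible to satisfy; hence Adj.
At position 1, choosing Adj makes rule 3 impossible to satisfy; hence Det.
At position 6, choosing Adv makes rule 3 impossible to satisfy; hence Det.
The only consistent sequence is: Det Adv Prep Verb Prep Det Adj Prep Verb.
Rule-by-rule: rule 1 ✓; rule 2 ✓; rule 3 ✓; rule 4 ✓; rule 5 ✓.

Det Adv Prep Verb Prep Det Adj Prep Verb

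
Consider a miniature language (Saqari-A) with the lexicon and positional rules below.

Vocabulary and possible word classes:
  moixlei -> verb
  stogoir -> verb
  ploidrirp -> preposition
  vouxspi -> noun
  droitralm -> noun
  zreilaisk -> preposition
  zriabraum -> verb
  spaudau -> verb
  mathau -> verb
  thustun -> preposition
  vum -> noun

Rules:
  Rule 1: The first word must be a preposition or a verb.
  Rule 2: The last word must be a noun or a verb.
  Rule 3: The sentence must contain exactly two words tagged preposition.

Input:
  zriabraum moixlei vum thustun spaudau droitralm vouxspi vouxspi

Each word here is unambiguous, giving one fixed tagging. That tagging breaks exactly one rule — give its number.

3

Fixed tagging: verb verb noun preposition verb noun noun noun.
Rule check: R1 ok, R2 ok, R3 fails.
Only rule 3 fails.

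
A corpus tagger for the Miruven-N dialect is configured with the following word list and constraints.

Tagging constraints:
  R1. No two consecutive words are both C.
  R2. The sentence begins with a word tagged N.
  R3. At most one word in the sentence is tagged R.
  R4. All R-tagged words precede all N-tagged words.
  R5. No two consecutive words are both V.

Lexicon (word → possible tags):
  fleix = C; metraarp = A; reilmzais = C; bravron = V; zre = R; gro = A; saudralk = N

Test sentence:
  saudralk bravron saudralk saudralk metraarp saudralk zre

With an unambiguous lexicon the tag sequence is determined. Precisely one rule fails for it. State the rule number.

4

Fixed tagging: N V N N A N R.
Rule check: R1 ✓, R2 ✓, R3 ✓, R4 ✗, R5 ✓.
Only rule 4 fails.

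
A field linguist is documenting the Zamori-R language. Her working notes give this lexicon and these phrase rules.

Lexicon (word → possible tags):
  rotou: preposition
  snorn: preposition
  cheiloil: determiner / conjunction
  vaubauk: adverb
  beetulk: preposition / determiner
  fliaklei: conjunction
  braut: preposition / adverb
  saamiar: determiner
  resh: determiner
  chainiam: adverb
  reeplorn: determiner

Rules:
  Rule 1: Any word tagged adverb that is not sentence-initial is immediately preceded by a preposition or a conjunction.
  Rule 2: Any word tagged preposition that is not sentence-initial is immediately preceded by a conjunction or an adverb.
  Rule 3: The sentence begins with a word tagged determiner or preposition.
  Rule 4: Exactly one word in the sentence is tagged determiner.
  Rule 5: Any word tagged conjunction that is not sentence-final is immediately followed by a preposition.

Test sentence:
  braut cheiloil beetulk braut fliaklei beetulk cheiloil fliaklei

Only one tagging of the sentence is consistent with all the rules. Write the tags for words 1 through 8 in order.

Candidates per position — 1:braut {preposition,adverb}; 2:cheiloil {determiner,conjunction}; 3:beetulk {preposition,determiner}; 4:braut {preposition,adverb}; 5:fliaklei {conjunction}; 6:beetulk {preposition,determiner}; 7:cheiloil {determiner,conjunction}; 8:fliaklei {conjunction}.
Position 1: tagging it adverb would leave rule 3 unsatisfiable, so it must be preposition.
Position 4: tagging it preposition would leave rule 2 unsatisfiable, so it must be adverb.
Position 6: tagging it determiner would leave rule 5 unsatisfiable, so it must be preposition.
Position 7: tagging it conjunction would leave rule 5 unsatisfiable, so it must be determiner.
Position 2: tagging it determiner would leave rule 4 unsatisfiable, so it must be conjunction.
Position 3: tagging it determiner would leave rule 1 unsatisfiable, so it must be preposition.
The unique satisfying tagging is: preposition conjunction preposition adverb conjunction preposition determiner conjunction.
Check: rule 1 satisfied; rule 2 satisfied; rule 3 satisfied; rule 4 satisfied; rule 5 satisfied.

preposition conjunction preposition adverb conjunction preposition determiner conjunction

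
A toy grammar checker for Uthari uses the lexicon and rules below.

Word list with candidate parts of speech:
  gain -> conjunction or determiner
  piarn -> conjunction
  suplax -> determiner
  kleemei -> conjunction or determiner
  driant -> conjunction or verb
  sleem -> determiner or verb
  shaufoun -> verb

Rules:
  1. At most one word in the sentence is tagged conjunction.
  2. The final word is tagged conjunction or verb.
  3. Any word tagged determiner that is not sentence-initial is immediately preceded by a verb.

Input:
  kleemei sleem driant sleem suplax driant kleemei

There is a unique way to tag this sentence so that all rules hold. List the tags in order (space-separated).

determiner verb verb verb determiner verb conjunction

Candidates per position — 1:kleemei {conjunction,determiner}; 2:sleem {determiner,verb}; 3:driant {conjunction,verb}; 4:sleem {determiner,verb}; 5:suplax {determiner}; 6:driant {conjunction,verb}; 7:kleemei {conjunction,determiner}.
Position 2: determiner is ruled out by rule 3; that leaves verb.
Position 4: determiner is ruled out by rule 3; that leaves verb.
Position 7: determiner is ruled out by rule 2; that leaves conjunction.
Position 1: conjunction is ruled out by rule 1; that leaves determiner.
Position 3: conjunction is ruled out by rule 1; that leaves verb.
Position 6: conjunction is ruled out by rule 1; that leaves verb.
The only consistent sequence is: determiner verb verb verb determiner verb conjunction.
Checking: rule 1 ✓; rule 2 ✓; rule 3 ✓.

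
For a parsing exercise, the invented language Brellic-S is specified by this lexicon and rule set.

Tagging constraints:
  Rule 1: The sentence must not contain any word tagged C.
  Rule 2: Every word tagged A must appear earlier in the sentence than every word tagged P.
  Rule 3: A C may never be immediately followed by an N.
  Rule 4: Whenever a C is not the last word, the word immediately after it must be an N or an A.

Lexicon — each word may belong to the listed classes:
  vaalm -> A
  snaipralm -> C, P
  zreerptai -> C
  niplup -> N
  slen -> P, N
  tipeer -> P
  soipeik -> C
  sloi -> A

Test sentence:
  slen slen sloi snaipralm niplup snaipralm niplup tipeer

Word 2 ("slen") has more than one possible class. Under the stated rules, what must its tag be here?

N

Candidates per position — 1:slen {P,N}; 2:slen {P,N}; 3:sloi {A}; 4:snaipralm {C,P}; 5:niplup {N}; 6:snaipralm {C,P}; 7:niplup {N}; 8:tipeer {P}.
Position 1: P is ruled out by rule 2; that leaves N.
Position 2: P is ruled out by rule 2; that leaves N.
Position 4: C is ruled out by rule 1; that leaves P.
Position 6: C is ruled out by rule 1; that leaves P.
The only consistent sequence is: N N A P N P N P.
Checking: rule 1 ✓; rule 2 ✓; rule 3 ✓; rule 4 ✓.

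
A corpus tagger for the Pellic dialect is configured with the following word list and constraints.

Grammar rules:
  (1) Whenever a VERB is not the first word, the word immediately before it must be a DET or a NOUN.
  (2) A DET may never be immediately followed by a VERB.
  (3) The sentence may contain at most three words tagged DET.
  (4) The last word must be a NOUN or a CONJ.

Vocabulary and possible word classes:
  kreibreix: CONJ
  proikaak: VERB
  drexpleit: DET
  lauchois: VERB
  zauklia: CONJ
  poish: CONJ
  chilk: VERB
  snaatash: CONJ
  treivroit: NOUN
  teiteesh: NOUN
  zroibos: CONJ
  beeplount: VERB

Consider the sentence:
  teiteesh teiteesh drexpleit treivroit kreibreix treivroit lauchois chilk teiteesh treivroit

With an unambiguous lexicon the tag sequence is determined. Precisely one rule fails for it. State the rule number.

1

Fixed tagging: NOUN NOUN DET NOUN CONJ NOUN VERB VERB NOUN NOUN.
Applying the rules: R1 fail, R2 pass, R3 pass, R4 pass.
Only rule 1 fails.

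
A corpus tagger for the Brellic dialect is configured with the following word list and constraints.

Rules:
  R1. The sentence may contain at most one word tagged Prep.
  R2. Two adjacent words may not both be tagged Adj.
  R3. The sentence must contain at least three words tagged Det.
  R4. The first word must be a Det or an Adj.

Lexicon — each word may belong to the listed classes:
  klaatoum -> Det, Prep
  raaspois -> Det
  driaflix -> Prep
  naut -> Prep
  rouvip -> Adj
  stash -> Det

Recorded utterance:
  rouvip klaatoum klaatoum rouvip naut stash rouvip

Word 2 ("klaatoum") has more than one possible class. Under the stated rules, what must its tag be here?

Det

Candidates per position — 1:rouvip {Adj}; 2:klaatoum {Det,Prep}; 3:klaatoum {Det,Prep}; 4:rouvip {Adj}; 5:naut {Prep}; 6:stash {Det}; 7:rouvip {Adj}.
Position 2: tagging it Prep would leave rule 1 unsatisfiable, so it must be Det.
Position 3: tagging it Prep would leave rule 1 unsatisfiable, so it must be Det.
The unique satisfying tagging is: Adj Det Det Adj Prep Det Adj.
Verifying each rule — rule 1 satisfied; rule 2 satisfied; rule 3 satisfied; rule 4 satisfied.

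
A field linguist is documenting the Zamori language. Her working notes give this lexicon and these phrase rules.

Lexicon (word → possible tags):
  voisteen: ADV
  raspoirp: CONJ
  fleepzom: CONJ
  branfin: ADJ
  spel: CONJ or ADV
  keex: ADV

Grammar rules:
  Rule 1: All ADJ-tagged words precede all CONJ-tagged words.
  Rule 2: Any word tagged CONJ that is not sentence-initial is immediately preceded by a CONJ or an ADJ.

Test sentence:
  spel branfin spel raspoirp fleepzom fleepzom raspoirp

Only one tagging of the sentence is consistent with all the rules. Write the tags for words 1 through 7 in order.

Candidates per position — 1:spel {CONJ,ADV}; 2:branfin {ADJ}; 3:spel {CONJ,ADV}; 4:raspoirp {CONJ}; 5:fleepzom {CONJ}; 6:fleepzom {CONJ}; 7:raspoirp {CONJ}.
Position 1: CONJ is ruled out by rule 1; that leaves ADV.
Position 3: ADV is ruled out by rule 2; that leaves CONJ.
So the tagging must be: ADV ADJ CONJ CONJ CONJ CONJ CONJ.
Check: rule 1 ✓; rule 2 ✓.

ADV ADJ CONJ CONJ CONJ CONJ CONJ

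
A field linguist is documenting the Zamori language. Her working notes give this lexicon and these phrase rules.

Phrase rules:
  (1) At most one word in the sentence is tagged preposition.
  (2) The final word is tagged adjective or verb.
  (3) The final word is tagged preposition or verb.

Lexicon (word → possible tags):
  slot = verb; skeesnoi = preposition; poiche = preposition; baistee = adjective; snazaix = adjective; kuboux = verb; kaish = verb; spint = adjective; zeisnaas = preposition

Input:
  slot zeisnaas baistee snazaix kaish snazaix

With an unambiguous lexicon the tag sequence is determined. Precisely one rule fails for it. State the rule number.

3

Fixed tagging: verb preposition adjective adjective verb adjective.
Rule check: R1 pass, R2 pass, R3 fail.
Only rule 3 fails.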